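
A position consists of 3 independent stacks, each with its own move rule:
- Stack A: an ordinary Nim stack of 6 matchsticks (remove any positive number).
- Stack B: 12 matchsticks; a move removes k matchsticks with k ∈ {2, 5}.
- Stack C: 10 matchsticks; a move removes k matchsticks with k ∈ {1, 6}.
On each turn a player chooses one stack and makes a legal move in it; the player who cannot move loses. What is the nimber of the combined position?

Stack A is a plain Nim stack of size 6, so its Grundy value is 6.
Grundy values for stack B (subtraction set {2, 5}):
k:     0  1  2  3  4  5  6  7  8  9 10 11 12
g(k):  0  0  1  1  0  2  1  0  0  1  1  0  2
So g(12) = 2.
For stack C, compute g(0), g(1), … with moves {1, 6}:
g(0) = mex{} = 0
g(1) = mex{0} = 1
g(2) = mex{1} = 0
g(3) = mex{0} = 1
g(4) = mex{1} = 0
g(5) = mex{0} = 1
g(6) = mex{0,1} = 2
g(7) = mex{1,2} = 0
g(8) = mex{0} = 1
g(9) = mex{1} = 0
g(10) = mex{0} = 1
So g(10) = 1.
The value of a disjunctive sum is the nim-sum of the parts.
Combined value = 6 XOR 2 XOR 1 = 5.

5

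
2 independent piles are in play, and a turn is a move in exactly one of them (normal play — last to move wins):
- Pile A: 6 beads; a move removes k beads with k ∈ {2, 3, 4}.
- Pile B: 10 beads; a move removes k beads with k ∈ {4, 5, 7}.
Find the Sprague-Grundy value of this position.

2

Build the Grundy sequence for pile A with g(k) = mex{g(k−s) : s ∈ {2, 3, 4}, s ≤ k}:
k:     0  1  2  3  4  5  6
g(k):  0  0  1  1  2  2  0
So g(6) = 0.
Grundy values for pile B (subtraction set {4, 5, 7}):
g(0) = mex{} = 0
g(1) = mex{} = 0
g(2) = mex{} = 0
g(3) = mex{} = 0
g(4) = mex{0} = 1
g(5) = mex{0} = 1
g(6) = mex{0} = 1
g(7) = mex{0} = 1
g(8) = mex{0,1} = 2
g(9) = mex{0,1} = 2
g(10) = mex{0,1} = 2
So g(10) = 2.
By the Sprague-Grundy theorem, the Grundy value of a sum of independent games is the XOR of the component values.
Combined value = 0 XOR 2 = 2.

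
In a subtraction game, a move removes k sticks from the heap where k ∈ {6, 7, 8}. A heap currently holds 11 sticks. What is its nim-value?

1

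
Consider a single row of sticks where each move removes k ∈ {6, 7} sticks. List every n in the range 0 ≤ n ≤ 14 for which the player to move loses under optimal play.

0, 1, 2, 3, 4, 5, 13, 14

Compute g(0), g(1), … for moves {6, 7}:
k:     0  1  2  3  4  5  6  7  8  9 10 11 12 13 14
g(k):  0  0  0  0  0  0  1  1  1  1  1  1  2  0  0
The P-positions (g = 0) in 0..14 are 0, 1, 2, 3, 4, 5, 13, 14.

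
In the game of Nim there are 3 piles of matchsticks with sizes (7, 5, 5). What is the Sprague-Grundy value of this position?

Compute the nim-sum pairwise:
7 ^ 5 = 2
2 ^ 5 = 7

7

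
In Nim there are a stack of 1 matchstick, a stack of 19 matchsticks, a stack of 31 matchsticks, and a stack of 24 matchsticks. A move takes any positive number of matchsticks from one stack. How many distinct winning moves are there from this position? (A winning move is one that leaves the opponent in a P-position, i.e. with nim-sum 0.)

Nim-sum: 1 ^ 19 ^ 31 ^ 24 = 21.
The overall nim-sum is X = 21. A stack of size p has a winning move iff p XOR X < p (reduce it to p XOR X).
  1: 1 XOR 21 = 20 ≥ 1 — no move.
  19: 19 XOR 21 = 6 < 19 — winning move (to 6).
  31: 31 XOR 21 = 10 < 31 — winning move (to 10).
  24: 24 XOR 21 = 13 < 24 — winning move (to 13).
That gives 3 winning moves.

3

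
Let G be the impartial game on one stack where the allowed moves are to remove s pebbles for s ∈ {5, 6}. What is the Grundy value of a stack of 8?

1

Grundy values for subtraction set {5, 6}:
k:     0  1  2  3  4  5  6  7  8
g(k):  0  0  0  0  0  1  1  1  1
So g(8) = 1.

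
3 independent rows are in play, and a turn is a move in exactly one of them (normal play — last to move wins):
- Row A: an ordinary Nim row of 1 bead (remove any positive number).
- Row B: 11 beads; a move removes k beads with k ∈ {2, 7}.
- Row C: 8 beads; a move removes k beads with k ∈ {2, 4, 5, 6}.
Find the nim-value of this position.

Row A is a plain Nim row of size 1, so its Grundy value is 1.
Grundy values for row B (subtraction set {2, 7}):
g(0) = mex{} = 0
g(1) = mex{} = 0
g(2) = mex{0} = 1
g(3) = mex{0} = 1
g(4) = mex{1} = 0
g(5) = mex{1} = 0
g(6) = mex{0} = 1
g(7) = mex{0} = 1
g(8) = mex{0,1} = 2
g(9) = mex{1} = 0
g(10) = mex{1,2} = 0
g(11) = mex{0} = 1
So g(11) = 1.
For row C, compute g(0), g(1), … with moves {2, 4, 5, 6}:
g(0) = mex{} = 0
g(1) = mex{} = 0
g(2) = mex{0} = 1
g(3) = mex{0} = 1
g(4) = mex{0,1} = 2
g(5) = mex{0,1} = 2
g(6) = mex{0,1,2} = 3
g(7) = mex{0,1,2} = 3
g(8) = mex{1,2,3} = 0
So g(8) = 0.
By the Sprague-Grundy theorem, the Grundy value of a sum of independent games is the XOR of the component values.
Combined value = 1 ⊕ 1 ⊕ 0 = 0.

0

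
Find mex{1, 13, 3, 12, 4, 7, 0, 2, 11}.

5

The values 0, 1, 2, 3, 4 are all present; 5 is the first non-negative integer missing from the set.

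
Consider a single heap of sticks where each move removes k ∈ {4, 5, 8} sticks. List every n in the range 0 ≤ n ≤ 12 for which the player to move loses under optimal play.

0, 1, 2, 3, 12

Grundy values for subtraction set {4, 5, 8}:
g(0) = mex{} = 0
g(1) = mex{} = 0
g(2) = mex{} = 0
g(3) = mex{} = 0
g(4) = mex{0} = 1
g(5) = mex{0} = 1
g(6) = mex{0} = 1
g(7) = mex{0} = 1
g(8) = mex{0,1} = 2
g(9) = mex{0,1} = 2
g(10) = mex{0,1} = 2
g(11) = mex{0,1} = 2
g(12) = mex{1,2} = 0
The P-positions (g = 0) in 0..12 are 0, 1, 2, 3, 12.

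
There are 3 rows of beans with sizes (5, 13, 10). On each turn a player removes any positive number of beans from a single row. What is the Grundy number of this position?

Nim-sum: 5 XOR 13 XOR 10 = 2.

2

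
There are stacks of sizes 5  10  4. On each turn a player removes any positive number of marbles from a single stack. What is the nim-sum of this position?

11

Nim-sum: 5 ⊕ 10 ⊕ 4 = 11.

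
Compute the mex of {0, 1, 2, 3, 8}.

The values 0, 1, 2, 3 are all present; 4 is the first non-negative integer missing from the set.

4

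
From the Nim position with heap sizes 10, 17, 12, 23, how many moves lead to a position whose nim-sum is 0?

Compute the nim-sum pairwise:
10 ^ 17 = 27
27 ^ 12 = 23
23 ^ 23 = 0
The nim-sum is already 0, so every move leaves a nonzero nim-sum — there are no winning moves.

0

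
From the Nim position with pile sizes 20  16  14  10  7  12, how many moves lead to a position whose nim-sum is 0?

3

Nim-sum: 20 ^ 16 ^ 14 ^ 10 ^ 7 ^ 12 = 11.
The overall nim-sum is X = 11. A pile of size p has a winning move iff p XOR X < p (reduce it to p XOR X).
  20: 20 XOR 11 = 31 ≥ 20 — no move.
  16: 16 XOR 11 = 27 ≥ 16 — no move.
  14: 14 XOR 11 = 5 < 14 — winning move (to 5).
  10: 10 XOR 11 = 1 < 10 — winning move (to 1).
  7: 7 XOR 11 = 12 ≥ 7 — no move.
  12: 12 XOR 11 = 7 < 12 — winning move (to 7).
That gives 3 winning moves.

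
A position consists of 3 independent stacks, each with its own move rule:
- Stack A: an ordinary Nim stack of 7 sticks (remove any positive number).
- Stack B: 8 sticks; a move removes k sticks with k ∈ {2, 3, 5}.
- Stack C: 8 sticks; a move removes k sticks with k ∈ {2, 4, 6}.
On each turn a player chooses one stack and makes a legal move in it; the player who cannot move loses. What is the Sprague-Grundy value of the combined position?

7

Stack A is a plain Nim stack of size 7, so its Grundy value is 7.
For stack B, compute g(0), g(1), … with moves {2, 3, 5}:
k:     0  1  2  3  4  5  6  7  8
g(k):  0  0  1  1  2  2  3  0  0
So g(8) = 0.
Build the Grundy sequence for stack C with g(k) = mex{g(k−s) : s ∈ {2, 4, 6}, s ≤ k}:
g(0) = mex{} = 0
g(1) = mex{} = 0
g(2) = mex{0} = 1
g(3) = mex{0} = 1
g(4) = mex{0,1} = 2
g(5) = mex{0,1} = 2
g(6) = mex{0,1,2} = 3
g(7) = mex{0,1,2} = 3
g(8) = mex{1,2,3} = 0
So g(8) = 0.
The value of a disjunctive sum is the nim-sum of the parts.
Combined value = 7 ⊕ 0 ⊕ 0 = 7.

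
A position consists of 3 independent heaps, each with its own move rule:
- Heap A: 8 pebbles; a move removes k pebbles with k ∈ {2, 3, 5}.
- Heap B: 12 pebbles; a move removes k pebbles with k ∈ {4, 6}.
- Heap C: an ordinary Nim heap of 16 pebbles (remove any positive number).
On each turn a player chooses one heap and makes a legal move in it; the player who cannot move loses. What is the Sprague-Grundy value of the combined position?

Build the Grundy sequence for heap A with g(k) = mex{g(k−s) : s ∈ {2, 3, 5}, s ≤ k}:
g(0) = mex{} = 0
g(1) = mex{} = 0
g(2) = mex{0} = 1
g(3) = mex{0} = 1
g(4) = mex{0,1} = 2
g(5) = mex{0,1} = 2
g(6) = mex{0,1,2} = 3
g(7) = mex{1,2} = 0
g(8) = mex{1,2,3} = 0
So g(8) = 0.
For heap B, compute g(0), g(1), … with moves {4, 6}:
k:     0  1  2  3  4  5  6  7  8  9 10 11 12
g(k):  0  0  0  0  1  1  1  1  2  2  0  0  0
So g(12) = 0.
Heap C is a plain Nim heap of size 16, so its Grundy value is 16.
By the Sprague-Grundy theorem, the Grundy value of a sum of independent games is the XOR of the component values.
Combined value = 0 ⊕ 0 ⊕ 16 = 16.

16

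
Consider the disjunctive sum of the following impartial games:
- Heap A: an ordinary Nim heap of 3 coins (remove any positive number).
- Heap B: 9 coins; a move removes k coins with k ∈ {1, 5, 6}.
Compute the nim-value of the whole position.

0

Heap A is a plain Nim heap of size 3, so its Grundy value is 3.
For heap B, compute g(0), g(1), … with moves {1, 5, 6}:
g(0) = mex{} = 0
g(1) = mex{0} = 1
g(2) = mex{1} = 0
g(3) = mex{0} = 1
g(4) = mex{1} = 0
g(5) = mex{0} = 1
g(6) = mex{0,1} = 2
g(7) = mex{0,1,2} = 3
g(8) = mex{0,1,3} = 2
g(9) = mex{0,1,2} = 3
So g(9) = 3.
By the Sprague-Grundy theorem, the Grundy value of a sum of independent games is the XOR of the component values.
Combined value = 3 XOR 3 = 0.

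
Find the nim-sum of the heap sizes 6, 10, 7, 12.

Bitwise XOR of the heap sizes:
  0110  (6)
  1010  (10)
  0111  (7)
  1100  (12)
  ----
  0111  (7)

7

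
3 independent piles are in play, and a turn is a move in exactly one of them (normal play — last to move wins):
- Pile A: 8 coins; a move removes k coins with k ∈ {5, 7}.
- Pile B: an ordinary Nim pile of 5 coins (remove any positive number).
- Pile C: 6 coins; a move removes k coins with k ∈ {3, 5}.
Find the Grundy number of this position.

For pile A, compute g(0), g(1), … with moves {5, 7}:
k:     0  1  2  3  4  5  6  7  8
g(k):  0  0  0  0  0  1  1  1  1
So g(8) = 1.
Pile B is a plain Nim pile of size 5, so its Grundy value is 5.
Build the Grundy sequence for pile C with g(k) = mex{g(k−s) : s ∈ {3, 5}, s ≤ k}:
g(0) = mex{} = 0
g(1) = mex{} = 0
g(2) = mex{} = 0
g(3) = mex{0} = 1
g(4) = mex{0} = 1
g(5) = mex{0} = 1
g(6) = mex{0,1} = 2
So g(6) = 2.
The value of a disjunctive sum is the nim-sum of the parts.
Combined value = 1 ⊕ 5 ⊕ 2 = 6.

6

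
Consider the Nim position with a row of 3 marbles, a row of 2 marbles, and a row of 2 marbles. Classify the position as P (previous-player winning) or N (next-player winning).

Compute the nim-sum pairwise:
3 ⊕ 2 = 1
1 ⊕ 2 = 3
The nim-sum is 3 ≠ 0, so this is an N-position: the player to move can win.

N-position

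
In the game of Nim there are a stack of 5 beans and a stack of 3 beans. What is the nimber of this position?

Compute the nim-sum pairwise:
5 ^ 3 = 6

6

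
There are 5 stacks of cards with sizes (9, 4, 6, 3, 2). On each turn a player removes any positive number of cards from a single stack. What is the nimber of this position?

10

Bitwise XOR of the heap sizes:
  1001  (9)
  0100  (4)
  0110  (6)
  0011  (3)
  0010  (2)
  ----
  1010  (10)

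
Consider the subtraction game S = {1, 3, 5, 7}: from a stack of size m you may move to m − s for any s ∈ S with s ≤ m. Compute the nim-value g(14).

Compute g(0), g(1), … for moves {1, 3, 5, 7}:
k:     0  1  2  3  4  5  6  7  8  9 10 11 12 13 14
g(k):  0  1  0  1  0  1  0  1  0  1  0  1  0  1  0
So g(14) = 0.

0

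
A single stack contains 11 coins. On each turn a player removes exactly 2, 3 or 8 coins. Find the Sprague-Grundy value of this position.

0

Build the Grundy sequence with g(k) = mex{g(k−s) : s ∈ {2, 3, 8}, s ≤ k}:
g(0) = mex{} = 0
g(1) = mex{} = 0
g(2) = mex{0} = 1
g(3) = mex{0} = 1
g(4) = mex{0,1} = 2
g(5) = mex{1} = 0
g(6) = mex{1,2} = 0
g(7) = mex{0,2} = 1
g(8) = mex{0} = 1
g(9) = mex{0,1} = 2
g(10) = mex{1} = 0
g(11) = mex{1,2} = 0
So g(11) = 0.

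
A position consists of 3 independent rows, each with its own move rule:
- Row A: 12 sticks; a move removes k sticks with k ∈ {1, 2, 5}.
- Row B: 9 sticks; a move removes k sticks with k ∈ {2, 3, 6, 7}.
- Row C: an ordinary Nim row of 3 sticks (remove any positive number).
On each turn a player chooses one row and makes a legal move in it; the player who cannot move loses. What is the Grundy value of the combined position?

3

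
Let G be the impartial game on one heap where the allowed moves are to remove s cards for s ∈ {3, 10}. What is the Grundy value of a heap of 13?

Grundy values for subtraction set {3, 10}:
g(0) = mex{} = 0
g(1) = mex{} = 0
g(2) = mex{} = 0
g(3) = mex{0} = 1
g(4) = mex{0} = 1
g(5) = mex{0} = 1
g(6) = mex{1} = 0
g(7) = mex{1} = 0
g(8) = mex{1} = 0
g(9) = mex{0} = 1
g(10) = mex{0} = 1
g(11) = mex{0} = 1
g(12) = mex{0,1} = 2
g(13) = mex{1} = 0
So g(13) = 0.

0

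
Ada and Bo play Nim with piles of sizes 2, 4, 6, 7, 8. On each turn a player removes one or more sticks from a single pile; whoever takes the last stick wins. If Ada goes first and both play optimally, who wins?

Nim-sum: 2 ^ 4 ^ 6 ^ 7 ^ 8 = 15.
The nim-sum is 15 ≠ 0, so this is an N-position: the player to move can win; Ada has a winning move.

Ada wins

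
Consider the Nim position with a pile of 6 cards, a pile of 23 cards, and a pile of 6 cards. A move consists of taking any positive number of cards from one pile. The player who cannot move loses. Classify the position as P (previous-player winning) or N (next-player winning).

N-position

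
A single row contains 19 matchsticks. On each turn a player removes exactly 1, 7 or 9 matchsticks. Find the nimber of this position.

Compute g(0), g(1), … for moves {1, 7, 9}:
k:     0  1  2  3  4  5  6  7  8  9 10 11 12 13 14 15 16 17 18 19
g(k):  0  1  0  1  0  1  0  1  0  1  0  1  0  1  0  1  0  1  0  1
So g(19) = 1.

1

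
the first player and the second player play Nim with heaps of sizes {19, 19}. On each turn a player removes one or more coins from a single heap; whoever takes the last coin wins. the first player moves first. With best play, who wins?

Nim-sum: 19 XOR 19 = 0.
The nim-sum is 0, so this is a P-position: the player to move is in a losing position under optimal play; the first player is about to move from it and so loses — the second player wins.

the second player wins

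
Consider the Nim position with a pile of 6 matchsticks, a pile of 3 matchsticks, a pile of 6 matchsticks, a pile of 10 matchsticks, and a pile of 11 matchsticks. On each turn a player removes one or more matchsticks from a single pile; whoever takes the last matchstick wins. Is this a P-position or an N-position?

N-position

Compute the nim-sum pairwise:
6 ⊕ 3 = 5
5 ⊕ 6 = 3
3 ⊕ 10 = 9
9 ⊕ 11 = 2
The nim-sum is 2 ≠ 0, so this is an N-position: the player to move can win.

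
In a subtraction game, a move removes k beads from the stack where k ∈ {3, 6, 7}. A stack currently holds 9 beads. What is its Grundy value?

Compute g(0), g(1), … for moves {3, 6, 7}:
g(0) = mex{} = 0
g(1) = mex{} = 0
g(2) = mex{} = 0
g(3) = mex{0} = 1
g(4) = mex{0} = 1
g(5) = mex{0} = 1
g(6) = mex{0,1} = 2
g(7) = mex{0,1} = 2
g(8) = mex{0,1} = 2
g(9) = mex{0,1,2} = 3
So g(9) = 3.

3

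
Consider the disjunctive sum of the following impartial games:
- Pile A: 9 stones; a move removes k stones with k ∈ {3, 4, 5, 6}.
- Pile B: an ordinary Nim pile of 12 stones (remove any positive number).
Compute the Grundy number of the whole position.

12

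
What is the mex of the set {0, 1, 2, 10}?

The values 0, 1, 2 are all present; 3 is the first non-negative integer missing from the set.

3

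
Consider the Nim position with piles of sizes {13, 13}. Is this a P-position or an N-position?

Compute the nim-sum pairwise:
13 ⊕ 13 = 0
The nim-sum is 0, so this is a P-position: the player to move is in a losing position under optimal play.

P-position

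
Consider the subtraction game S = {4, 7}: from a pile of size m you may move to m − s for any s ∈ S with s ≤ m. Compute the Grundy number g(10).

2

Grundy values for subtraction set {4, 7}:
k:     0  1  2  3  4  5  6  7  8  9 10
g(k):  0  0  0  0  1  1  1  1  2  2  2
So g(10) = 2.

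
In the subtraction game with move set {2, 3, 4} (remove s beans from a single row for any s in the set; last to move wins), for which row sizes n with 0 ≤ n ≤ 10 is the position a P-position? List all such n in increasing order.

Grundy values for subtraction set {2, 3, 4}:
g(0) = mex{} = 0
g(1) = mex{} = 0
g(2) = mex{0} = 1
g(3) = mex{0} = 1
g(4) = mex{0,1} = 2
g(5) = mex{0,1} = 2
g(6) = mex{1,2} = 0
g(7) = mex{1,2} = 0
g(8) = mex{0,2} = 1
g(9) = mex{0,2} = 1
g(10) = mex{0,1} = 2
The P-positions (g = 0) in 0..10 are 0, 1, 6, 7.

0, 1, 6, 7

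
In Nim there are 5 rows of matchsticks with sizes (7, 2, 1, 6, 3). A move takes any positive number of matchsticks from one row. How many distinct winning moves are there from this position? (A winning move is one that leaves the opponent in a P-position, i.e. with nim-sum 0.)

3

Compute the nim-sum pairwise:
7 ^ 2 = 5
5 ^ 1 = 4
4 ^ 6 = 2
2 ^ 3 = 1
The overall nim-sum is X = 1. A row of size p has a winning move iff p XOR X < p (reduce it to p XOR X).
  7: 7 XOR 1 = 6 < 7 — winning move (to 6).
  2: 2 XOR 1 = 3 ≥ 2 — no move.
  1: 1 XOR 1 = 0 < 1 — winning move (to 0).
  6: 6 XOR 1 = 7 ≥ 6 — no move.
  3: 3 XOR 1 = 2 < 3 — winning move (to 2).
That gives 3 winning moves.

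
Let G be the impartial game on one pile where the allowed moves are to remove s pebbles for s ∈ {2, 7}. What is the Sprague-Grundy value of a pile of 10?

0

Build the Grundy sequence with g(k) = mex{g(k−s) : s ∈ {2, 7}, s ≤ k}:
g(0) = mex{} = 0
g(1) = mex{} = 0
g(2) = mex{0} = 1
g(3) = mex{0} = 1
g(4) = mex{1} = 0
g(5) = mex{1} = 0
g(6) = mex{0} = 1
g(7) = mex{0} = 1
g(8) = mex{0,1} = 2
g(9) = mex{1} = 0
g(10) = mex{1,2} = 0
So g(10) = 0.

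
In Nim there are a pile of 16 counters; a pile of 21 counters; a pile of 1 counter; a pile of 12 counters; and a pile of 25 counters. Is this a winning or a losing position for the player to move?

Nim-sum: 16 XOR 21 XOR 1 XOR 12 XOR 25 = 17.
The nim-sum is 17 ≠ 0, so this is an N-position: the player to move can win.

Winning position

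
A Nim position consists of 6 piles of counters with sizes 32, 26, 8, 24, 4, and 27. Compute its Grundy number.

53

Compute the nim-sum pairwise:
32 ⊕ 26 = 58
58 ⊕ 8 = 50
50 ⊕ 24 = 42
42 ⊕ 4 = 46
46 ⊕ 27 = 53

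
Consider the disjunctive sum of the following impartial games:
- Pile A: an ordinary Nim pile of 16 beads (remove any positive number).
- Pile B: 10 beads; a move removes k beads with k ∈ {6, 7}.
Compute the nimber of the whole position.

17

Pile A is a plain Nim pile of size 16, so its Grundy value is 16.
Grundy values for pile B (subtraction set {6, 7}):
g(0) = mex{} = 0
g(1) = mex{} = 0
g(2) = mex{} = 0
g(3) = mex{} = 0
g(4) = mex{} = 0
g(5) = mex{} = 0
g(6) = mex{0} = 1
g(7) = mex{0} = 1
g(8) = mex{0} = 1
g(9) = mex{0} = 1
g(10) = mex{0} = 1
So g(10) = 1.
By the Sprague-Grundy theorem, the Grundy value of a sum of independent games is the XOR of the component values.
Combined value = 16 ⊕ 1 = 17.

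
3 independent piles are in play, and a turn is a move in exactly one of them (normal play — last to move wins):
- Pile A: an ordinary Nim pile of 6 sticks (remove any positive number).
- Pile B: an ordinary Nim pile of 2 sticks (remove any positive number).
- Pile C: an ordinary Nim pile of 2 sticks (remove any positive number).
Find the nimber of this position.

6

Pile A is a plain Nim pile of size 6, so its Grundy value is 6.
Pile B is a plain Nim pile of size 2, so its Grundy value is 2.
Pile C is a plain Nim pile of size 2, so its Grundy value is 2.
The value of a disjunctive sum is the nim-sum of the parts.
Combined value = 6 XOR 2 XOR 2 = 6.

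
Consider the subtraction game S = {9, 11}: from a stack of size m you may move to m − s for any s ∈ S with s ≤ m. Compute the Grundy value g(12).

Compute g(0), g(1), … for moves {9, 11}:
k:     0  1  2  3  4  5  6  7  8  9 10 11 12
g(k):  0  0  0  0  0  0  0  0  0  1  1  1  1
So g(12) = 1.

1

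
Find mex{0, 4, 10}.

1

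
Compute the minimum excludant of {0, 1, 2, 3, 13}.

The values 0, 1, 2, 3 are all present; 4 is the first non-negative integer missing from the set.

4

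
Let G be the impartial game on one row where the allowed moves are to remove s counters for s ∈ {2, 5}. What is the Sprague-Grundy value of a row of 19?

2

Grundy values for subtraction set {2, 5}:
k:     0  1  2  3  4  5  6  7  8  9 10 11 12 13 14 15 16 17 18 19
g(k):  0  0  1  1  0  2  1  0  0  1  1  0  2  1  0  0  1  1  0  2
So g(19) = 2.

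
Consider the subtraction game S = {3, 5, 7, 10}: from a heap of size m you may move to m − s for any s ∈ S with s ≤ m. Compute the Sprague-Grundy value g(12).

4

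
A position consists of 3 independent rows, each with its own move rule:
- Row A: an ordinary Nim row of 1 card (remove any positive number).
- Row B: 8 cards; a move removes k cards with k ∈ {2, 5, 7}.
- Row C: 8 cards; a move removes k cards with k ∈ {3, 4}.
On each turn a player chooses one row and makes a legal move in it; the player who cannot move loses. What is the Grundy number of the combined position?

Row A is a plain Nim row of size 1, so its Grundy value is 1.
Grundy values for row B (subtraction set {2, 5, 7}):
k:     0  1  2  3  4  5  6  7  8
g(k):  0  0  1  1  0  2  1  3  2
So g(8) = 2.
For row C, compute g(0), g(1), … with moves {3, 4}:
g(0) = mex{} = 0
g(1) = mex{} = 0
g(2) = mex{} = 0
g(3) = mex{0} = 1
g(4) = mex{0} = 1
g(5) = mex{0} = 1
g(6) = mex{0,1} = 2
g(7) = mex{1} = 0
g(8) = mex{1} = 0
So g(8) = 0.
By the Sprague-Grundy theorem, the Grundy value of a sum of independent games is the XOR of the component values.
Combined value = 1 ⊕ 2 ⊕ 0 = 3.

3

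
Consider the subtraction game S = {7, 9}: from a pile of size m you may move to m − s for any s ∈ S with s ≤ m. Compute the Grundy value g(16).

0

Grundy values for subtraction set {7, 9}:
k:     0  1  2  3  4  5  6  7  8  9 10 11 12 13 14 15 16
g(k):  0  0  0  0  0  0  0  1  1  1  1  1  1  1  2  2  0
So g(16) = 0.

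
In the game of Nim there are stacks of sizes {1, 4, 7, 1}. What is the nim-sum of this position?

3

Compute the nim-sum pairwise:
1 XOR 4 = 5
5 XOR 7 = 2
2 XOR 1 = 3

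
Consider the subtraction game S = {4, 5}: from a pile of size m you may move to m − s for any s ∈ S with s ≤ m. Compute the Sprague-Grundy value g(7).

1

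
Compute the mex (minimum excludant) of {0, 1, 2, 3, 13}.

4

The values 0, 1, 2, 3 are all present; 4 is the first non-negative integer missing from the set.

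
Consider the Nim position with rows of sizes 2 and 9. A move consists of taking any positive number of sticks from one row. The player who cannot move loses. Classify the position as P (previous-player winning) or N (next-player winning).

N-position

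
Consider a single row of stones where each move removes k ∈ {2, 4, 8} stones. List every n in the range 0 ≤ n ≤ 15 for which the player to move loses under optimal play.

Build the Grundy sequence with g(k) = mex{g(k−s) : s ∈ {2, 4, 8}, s ≤ k}:
k:     0  1  2  3  4  5  6  7  8  9 10 11 12 13 14 15
g(k):  0  0  1  1  2  2  0  0  1  1  2  2  0  0  1  1
The P-positions (g = 0) in 0..15 are 0, 1, 6, 7, 12, 13.

0, 1, 6, 7, 12, 13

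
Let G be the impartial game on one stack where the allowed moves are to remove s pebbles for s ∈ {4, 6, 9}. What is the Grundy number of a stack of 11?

Build the Grundy sequence with g(k) = mex{g(k−s) : s ∈ {4, 6, 9}, s ≤ k}:
g(0) = mex{} = 0
g(1) = mex{} = 0
g(2) = mex{} = 0
g(3) = mex{} = 0
g(4) = mex{0} = 1
g(5) = mex{0} = 1
g(6) = mex{0} = 1
g(7) = mex{0} = 1
g(8) = mex{0,1} = 2
g(9) = mex{0,1} = 2
g(10) = mex{0,1} = 2
g(11) = mex{0,1} = 2
So g(11) = 2.

2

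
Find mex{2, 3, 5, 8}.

0

0 is not in the set, so the mex is 0.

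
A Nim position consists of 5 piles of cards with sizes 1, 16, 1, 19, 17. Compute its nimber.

18

Write each in binary and XOR column by column:
  00001  (1)
  10000  (16)
  00001  (1)
  10011  (19)
  10001  (17)
  -----
  10010  (18)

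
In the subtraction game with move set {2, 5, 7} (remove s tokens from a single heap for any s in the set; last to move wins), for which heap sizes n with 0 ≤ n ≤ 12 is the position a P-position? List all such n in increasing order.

0, 1, 4, 10

Compute g(0), g(1), … for moves {2, 5, 7}:
k:     0  1  2  3  4  5  6  7  8  9 10 11 12
g(k):  0  0  1  1  0  2  1  3  2  2  0  3  1
The P-positions (g = 0) in 0..12 are 0, 1, 4, 10.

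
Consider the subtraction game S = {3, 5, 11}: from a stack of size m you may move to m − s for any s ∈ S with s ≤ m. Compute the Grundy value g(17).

Build the Grundy sequence with g(k) = mex{g(k−s) : s ∈ {3, 5, 11}, s ≤ k}:
k:     0  1  2  3  4  5  6  7  8  9 10 11 12 13 14 15 16 17
g(k):  0  0  0  1  1  1  2  2  0  0  0  1  1  1  2  2  0  0
So g(17) = 0.

0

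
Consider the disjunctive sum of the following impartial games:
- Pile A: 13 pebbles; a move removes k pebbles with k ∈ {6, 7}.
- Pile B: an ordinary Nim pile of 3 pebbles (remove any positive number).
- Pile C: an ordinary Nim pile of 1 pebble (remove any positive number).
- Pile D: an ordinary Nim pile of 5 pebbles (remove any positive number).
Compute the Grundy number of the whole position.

Grundy values for pile A (subtraction set {6, 7}):
g(0) = mex{} = 0
g(1) = mex{} = 0
g(2) = mex{} = 0
g(3) = mex{} = 0
g(4) = mex{} = 0
g(5) = mex{} = 0
g(6) = mex{0} = 1
g(7) = mex{0} = 1
g(8) = mex{0} = 1
g(9) = mex{0} = 1
g(10) = mex{0} = 1
g(11) = mex{0} = 1
g(12) = mex{0,1} = 2
g(13) = mex{1} = 0
So g(13) = 0.
Pile B is a plain Nim pile of size 3, so its Grundy value is 3.
Pile C is a plain Nim pile of size 1, so its Grundy value is 1.
Pile D is a plain Nim pile of size 5, so its Grundy value is 5.
By the Sprague-Grundy theorem, the Grundy value of a sum of independent games is the XOR of the component values.
Combined value = 0 XOR 3 XOR 1 XOR 5 = 7.

7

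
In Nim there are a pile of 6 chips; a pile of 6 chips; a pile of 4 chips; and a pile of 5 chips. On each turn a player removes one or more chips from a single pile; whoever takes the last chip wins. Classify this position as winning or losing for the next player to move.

Winning position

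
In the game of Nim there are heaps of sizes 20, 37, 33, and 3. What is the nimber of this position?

19

Compute the nim-sum pairwise:
20 XOR 37 = 49
49 XOR 33 = 16
16 XOR 3 = 19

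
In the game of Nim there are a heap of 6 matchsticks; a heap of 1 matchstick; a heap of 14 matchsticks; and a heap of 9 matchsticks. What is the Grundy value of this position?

0

Compute the nim-sum pairwise:
6 XOR 1 = 7
7 XOR 14 = 9
9 XOR 9 = 0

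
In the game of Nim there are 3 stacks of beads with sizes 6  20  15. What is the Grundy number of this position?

29

Bitwise XOR of the heap sizes:
  00110  (6)
  10100  (20)
  01111  (15)
  -----
  11101  (29)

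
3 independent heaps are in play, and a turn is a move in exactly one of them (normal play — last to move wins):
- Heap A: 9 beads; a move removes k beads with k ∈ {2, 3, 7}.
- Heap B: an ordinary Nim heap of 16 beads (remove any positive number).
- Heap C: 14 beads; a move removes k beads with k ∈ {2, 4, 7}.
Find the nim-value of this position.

19

Grundy values for heap A (subtraction set {2, 3, 7}):
g(0) = mex{} = 0
g(1) = mex{} = 0
g(2) = mex{0} = 1
g(3) = mex{0} = 1
g(4) = mex{0,1} = 2
g(5) = mex{1} = 0
g(6) = mex{1,2} = 0
g(7) = mex{0,2} = 1
g(8) = mex{0} = 1
g(9) = mex{0,1} = 2
So g(9) = 2.
Heap B is a plain Nim heap of size 16, so its Grundy value is 16.
Build the Grundy sequence for heap C with g(k) = mex{g(k−s) : s ∈ {2, 4, 7}, s ≤ k}:
g(0) = mex{} = 0
g(1) = mex{} = 0
g(2) = mex{0} = 1
g(3) = mex{0} = 1
g(4) = mex{0,1} = 2
g(5) = mex{0,1} = 2
g(6) = mex{1,2} = 0
g(7) = mex{0,1,2} = 3
g(8) = mex{0,2} = 1
g(9) = mex{1,2,3} = 0
g(10) = mex{0,1} = 2
g(11) = mex{0,2,3} = 1
g(12) = mex{1,2} = 0
g(13) = mex{0,1} = 2
g(14) = mex{0,2,3} = 1
So g(14) = 1.
By the Sprague-Grundy theorem, the Grundy value of a sum of independent games is the XOR of the component values.
Combined value = 2 ⊕ 16 ⊕ 1 = 19.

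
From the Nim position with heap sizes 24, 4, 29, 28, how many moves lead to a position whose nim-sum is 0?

3

Compute the nim-sum pairwise:
24 ⊕ 4 = 28
28 ⊕ 29 = 1
1 ⊕ 28 = 29
The overall nim-sum is X = 29. A heap of size p has a winning move iff p XOR X < p (reduce it to p XOR X).
  24: 24 XOR 29 = 5 < 24 — winning move (to 5).
  4: 4 XOR 29 = 25 ≥ 4 — no move.
  29: 29 XOR 29 = 0 < 29 — winning move (to 0).
  28: 28 XOR 29 = 1 < 28 — winning move (to 1).
That gives 3 winning moves.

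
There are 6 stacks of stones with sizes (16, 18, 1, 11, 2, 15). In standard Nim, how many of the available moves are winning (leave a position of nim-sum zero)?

1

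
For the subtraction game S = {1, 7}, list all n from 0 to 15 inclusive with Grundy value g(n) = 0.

0, 2, 4, 6, 8, 10, 12, 14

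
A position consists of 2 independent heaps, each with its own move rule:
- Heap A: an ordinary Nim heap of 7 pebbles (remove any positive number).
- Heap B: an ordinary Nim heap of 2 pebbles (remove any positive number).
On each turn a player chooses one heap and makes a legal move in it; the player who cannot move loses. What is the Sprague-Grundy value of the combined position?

Heap A is a plain Nim heap of size 7, so its Grundy value is 7.
Heap B is a plain Nim heap of size 2, so its Grundy value is 2.
The value of a disjunctive sum is the nim-sum of the parts.
Combined value = 7 XOR 2 = 5.

5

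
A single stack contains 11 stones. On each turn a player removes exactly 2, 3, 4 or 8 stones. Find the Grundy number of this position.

2

Build the Grundy sequence with g(k) = mex{g(k−s) : s ∈ {2, 3, 4, 8}, s ≤ k}:
g(0) = mex{} = 0
g(1) = mex{} = 0
g(2) = mex{0} = 1
g(3) = mex{0} = 1
g(4) = mex{0,1} = 2
g(5) = mex{0,1} = 2
g(6) = mex{1,2} = 0
g(7) = mex{1,2} = 0
g(8) = mex{0,2} = 1
g(9) = mex{0,2} = 1
g(10) = mex{0,1} = 2
g(11) = mex{0,1} = 2
So g(11) = 2.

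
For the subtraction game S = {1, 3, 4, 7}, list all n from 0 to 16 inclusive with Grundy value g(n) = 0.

0, 2, 8, 10, 16

Build the Grundy sequence with g(k) = mex{g(k−s) : s ∈ {1, 3, 4, 7}, s ≤ k}:
k:     0  1  2  3  4  5  6  7  8  9 10 11 12 13 14 15 16
g(k):  0  1  0  1  2  3  2  3  0  1  0  1  2  3  2  3  0
The P-positions (g = 0) in 0..16 are 0, 2, 8, 10, 16.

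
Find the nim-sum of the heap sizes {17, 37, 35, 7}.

16

In binary:
  010001  (17)
  100101  (37)
  100011  (35)
  000111  (7)
  ------
  010000  (16)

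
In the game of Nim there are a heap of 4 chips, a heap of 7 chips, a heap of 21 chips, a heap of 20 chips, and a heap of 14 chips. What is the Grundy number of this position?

12

Bitwise XOR of the heap sizes:
  00100  (4)
  00111  (7)
  10101  (21)
  10100  (20)
  01110  (14)
  -----
  01100  (12)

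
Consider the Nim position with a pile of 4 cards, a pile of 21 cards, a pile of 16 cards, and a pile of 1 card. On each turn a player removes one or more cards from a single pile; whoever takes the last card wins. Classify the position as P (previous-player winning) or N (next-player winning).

P-position

Nim-sum: 4 ^ 21 ^ 16 ^ 1 = 0.
The nim-sum is 0, so this is a P-position: the player to move is in a losing position under optimal play.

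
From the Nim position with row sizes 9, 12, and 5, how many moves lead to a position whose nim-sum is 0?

Write each in binary and XOR column by column:
  1001  (9)
  1100  (12)
  0101  (5)
  ----
  0000  (0)
The nim-sum is already 0, so every move leaves a nonzero nim-sum — there are no winning moves.

0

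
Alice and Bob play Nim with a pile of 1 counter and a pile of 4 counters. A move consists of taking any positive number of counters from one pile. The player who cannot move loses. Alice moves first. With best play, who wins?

Alice wins

In binary:
  001  (1)
  100  (4)
  ---
  101  (5)
The nim-sum is 5 ≠ 0, so this is an N-position: the player to move can win; Alice has a winning move.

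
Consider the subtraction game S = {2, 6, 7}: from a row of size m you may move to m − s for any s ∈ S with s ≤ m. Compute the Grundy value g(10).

3

Build the Grundy sequence with g(k) = mex{g(k−s) : s ∈ {2, 6, 7}, s ≤ k}:
k:     0  1  2  3  4  5  6  7  8  9 10
g(k):  0  0  1  1  0  0  1  1  2  0  3
So g(10) = 3.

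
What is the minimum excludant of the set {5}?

0

0 is not in the set, so the mex is 0.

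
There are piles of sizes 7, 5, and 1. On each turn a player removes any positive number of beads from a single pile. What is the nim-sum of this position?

3

Compute the nim-sum pairwise:
7 XOR 5 = 2
2 XOR 1 = 3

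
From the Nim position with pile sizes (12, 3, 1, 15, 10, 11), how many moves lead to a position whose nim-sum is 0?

Nim-sum: 12 ⊕ 3 ⊕ 1 ⊕ 15 ⊕ 10 ⊕ 11 = 0.
The nim-sum is already 0, so every move leaves a nonzero nim-sum — there are no winning moves.

0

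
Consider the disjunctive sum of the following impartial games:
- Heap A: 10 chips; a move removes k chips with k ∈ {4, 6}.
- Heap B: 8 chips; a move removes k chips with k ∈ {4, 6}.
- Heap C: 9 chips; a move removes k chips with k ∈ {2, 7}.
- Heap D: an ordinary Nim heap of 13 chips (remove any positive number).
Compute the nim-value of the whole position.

15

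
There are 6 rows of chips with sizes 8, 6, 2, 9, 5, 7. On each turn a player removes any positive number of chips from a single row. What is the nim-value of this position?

7

Compute the nim-sum pairwise:
8 XOR 6 = 14
14 XOR 2 = 12
12 XOR 9 = 5
5 XOR 5 = 0
0 XOR 7 = 7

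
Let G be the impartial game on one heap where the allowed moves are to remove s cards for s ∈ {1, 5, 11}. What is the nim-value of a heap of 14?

0

Grundy values for subtraction set {1, 5, 11}:
g(0) = mex{} = 0
g(1) = mex{0} = 1
g(2) = mex{1} = 0
g(3) = mex{0} = 1
g(4) = mex{1} = 0
g(5) = mex{0} = 1
g(6) = mex{1} = 0
g(7) = mex{0} = 1
g(8) = mex{1} = 0
g(9) = mex{0} = 1
g(10) = mex{1} = 0
g(11) = mex{0} = 1
g(12) = mex{1} = 0
g(13) = mex{0} = 1
g(14) = mex{1} = 0
So g(14) = 0.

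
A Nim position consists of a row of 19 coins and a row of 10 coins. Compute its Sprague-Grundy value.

25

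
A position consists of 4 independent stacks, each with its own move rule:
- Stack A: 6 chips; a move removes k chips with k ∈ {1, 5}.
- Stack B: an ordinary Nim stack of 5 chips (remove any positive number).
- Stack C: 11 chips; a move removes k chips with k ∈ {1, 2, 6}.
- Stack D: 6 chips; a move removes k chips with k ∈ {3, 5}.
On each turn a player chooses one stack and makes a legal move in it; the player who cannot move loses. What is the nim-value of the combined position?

6

For stack A, compute g(0), g(1), … with moves {1, 5}:
k:     0  1  2  3  4  5  6
g(k):  0  1  0  1  0  1  0
So g(6) = 0.
Stack B is a plain Nim stack of size 5, so its Grundy value is 5.
For stack C, compute g(0), g(1), … with moves {1, 2, 6}:
k:     0  1  2  3  4  5  6  7  8  9 10 11
g(k):  0  1  2  0  1  2  3  0  1  2  0  1
So g(11) = 1.
Build the Grundy sequence for stack D with g(k) = mex{g(k−s) : s ∈ {3, 5}, s ≤ k}:
k:     0  1  2  3  4  5  6
g(k):  0  0  0  1  1  1  2
So g(6) = 2.
The value of a disjunctive sum is the nim-sum of the parts.
Combined value = 0 XOR 5 XOR 1 XOR 2 = 6.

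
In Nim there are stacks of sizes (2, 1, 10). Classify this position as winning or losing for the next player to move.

Compute the nim-sum pairwise:
2 XOR 1 = 3
3 XOR 10 = 9
The nim-sum is 9 ≠ 0, so this is an N-position: the player to move can win.

Winning position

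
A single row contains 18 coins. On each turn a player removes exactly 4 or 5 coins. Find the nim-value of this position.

0

Compute g(0), g(1), … for moves {4, 5}:
k:     0  1  2  3  4  5  6  7  8  9 10 11 12 13 14 15 16 17 18
g(k):  0  0  0  0  1  1  1  1  2  0  0  0  0  1  1  1  1  2  0
So g(18) = 0.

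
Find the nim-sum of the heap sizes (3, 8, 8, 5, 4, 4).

In binary:
  0011  (3)
  1000  (8)
  1000  (8)
  0101  (5)
  0100  (4)
  0100  (4)
  ----
  0110  (6)

6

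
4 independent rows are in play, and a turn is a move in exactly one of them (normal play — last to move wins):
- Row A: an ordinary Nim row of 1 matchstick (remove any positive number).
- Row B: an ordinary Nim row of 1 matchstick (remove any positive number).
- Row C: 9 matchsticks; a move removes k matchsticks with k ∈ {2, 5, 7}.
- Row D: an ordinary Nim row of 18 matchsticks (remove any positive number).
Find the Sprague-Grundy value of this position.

16

Row A is a plain Nim row of size 1, so its Grundy value is 1.
Row B is a plain Nim row of size 1, so its Grundy value is 1.
For row C, compute g(0), g(1), … with moves {2, 5, 7}:
k:     0  1  2  3  4  5  6  7  8  9
g(k):  0  0  1  1  0  2  1  3  2  2
So g(9) = 2.
Row D is a plain Nim row of size 18, so its Grundy value is 18.
By the Sprague-Grundy theorem, the Grundy value of a sum of independent games is the XOR of the component values.
Combined value = 1 ⊕ 1 ⊕ 2 ⊕ 18 = 16.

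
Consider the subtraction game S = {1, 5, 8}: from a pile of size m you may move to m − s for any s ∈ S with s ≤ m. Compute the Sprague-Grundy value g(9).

3

Build the Grundy sequence with g(k) = mex{g(k−s) : s ∈ {1, 5, 8}, s ≤ k}:
g(0) = mex{} = 0
g(1) = mex{0} = 1
g(2) = mex{1} = 0
g(3) = mex{0} = 1
g(4) = mex{1} = 0
g(5) = mex{0} = 1
g(6) = mex{1} = 0
g(7) = mex{0} = 1
g(8) = mex{0,1} = 2
g(9) = mex{0,1,2} = 3
So g(9) = 3.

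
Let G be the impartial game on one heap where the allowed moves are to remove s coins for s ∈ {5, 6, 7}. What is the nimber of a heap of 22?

2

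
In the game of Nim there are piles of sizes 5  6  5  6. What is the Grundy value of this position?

Compute the nim-sum pairwise:
5 ⊕ 6 = 3
3 ⊕ 5 = 6
6 ⊕ 6 = 0

0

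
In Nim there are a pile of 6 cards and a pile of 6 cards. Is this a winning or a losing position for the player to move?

Bitwise XOR of the heap sizes:
  110  (6)
  110  (6)
  ---
  000  (0)
The nim-sum is 0, so this is a P-position: the player to move is in a losing position under optimal play.

Losing position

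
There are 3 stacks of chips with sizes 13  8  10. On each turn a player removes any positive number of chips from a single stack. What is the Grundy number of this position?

15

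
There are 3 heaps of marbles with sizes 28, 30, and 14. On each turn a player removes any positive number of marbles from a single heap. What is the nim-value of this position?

Write each in binary and XOR column by column:
  11100  (28)
  11110  (30)
  01110  (14)
  -----
  01100  (12)

12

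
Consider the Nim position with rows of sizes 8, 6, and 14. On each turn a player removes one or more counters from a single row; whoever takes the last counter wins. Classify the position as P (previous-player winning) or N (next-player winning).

Compute the nim-sum pairwise:
8 XOR 6 = 14
14 XOR 14 = 0
The nim-sum is 0, so this is a P-position: the player to move is in a losing position under optimal play.

P-position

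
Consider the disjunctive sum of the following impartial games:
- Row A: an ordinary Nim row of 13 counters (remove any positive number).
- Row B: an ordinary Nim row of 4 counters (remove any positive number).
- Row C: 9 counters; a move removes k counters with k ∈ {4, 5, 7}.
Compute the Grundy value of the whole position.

Row A is a plain Nim row of size 13, so its Grundy value is 13.
Row B is a plain Nim row of size 4, so its Grundy value is 4.
Grundy values for row C (subtraction set {4, 5, 7}):
g(0) = mex{} = 0
g(1) = mex{} = 0
g(2) = mex{} = 0
g(3) = mex{} = 0
g(4) = mex{0} = 1
g(5) = mex{0} = 1
g(6) = mex{0} = 1
g(7) = mex{0} = 1
g(8) = mex{0,1} = 2
g(9) = mex{0,1} = 2
So g(9) = 2.
By the Sprague-Grundy theorem, the Grundy value of a sum of independent games is the XOR of the component values.
Combined value = 13 XOR 4 XOR 2 = 11.

11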